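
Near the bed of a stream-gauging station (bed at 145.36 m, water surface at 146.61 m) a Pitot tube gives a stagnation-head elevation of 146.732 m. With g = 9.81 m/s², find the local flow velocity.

v ≈ 1.55 m/s

Near the bed, under hydrostatic conditions, the piezometric head (z + ψ) equals the free-surface elevation, 146.61 m.
Velocity head = total − piezometric = 146.732 − 146.61 = 0.122 m.
v = √(2g·h_v) = √(2 × 9.81 × 0.122) = 1.55 m/s.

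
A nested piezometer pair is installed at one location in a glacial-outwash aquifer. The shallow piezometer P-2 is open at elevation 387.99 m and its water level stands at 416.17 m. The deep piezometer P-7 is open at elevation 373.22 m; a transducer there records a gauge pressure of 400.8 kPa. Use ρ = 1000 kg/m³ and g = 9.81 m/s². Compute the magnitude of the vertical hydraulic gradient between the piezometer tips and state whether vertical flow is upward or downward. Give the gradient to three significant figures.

Total head at P-2: h = 416.17 m (water level in the standpipe).
Pressure head at P-7: ψ = P/(ρg) = 400.8×1000 / (1000 × 9.81) = 40.86 m.
Total head at P-7: h = z + ψ = 373.22 + 40.86 = 414.08 m.
Δh = h(P-2) − h(P-7) = 416.17 − 414.08 = 2.09 m.
Vertical separation Δz = 387.99 − 373.22 = 14.77 m.
|i_v| = |Δh| / Δz = 2.09 / 14.77 = 0.142.
Head is higher in the shallow piezometer, so vertical flow is downward (recharge condition).

|i_v| ≈ 0.142; vertical flow is downward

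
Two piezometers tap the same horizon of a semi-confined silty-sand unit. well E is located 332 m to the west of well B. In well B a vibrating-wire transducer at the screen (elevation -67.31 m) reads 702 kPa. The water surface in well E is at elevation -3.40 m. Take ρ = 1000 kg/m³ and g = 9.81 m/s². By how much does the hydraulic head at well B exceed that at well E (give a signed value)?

Δh ≈ 7.65 m

Pressure head at well B: ψ = P/(ρg) = 702×1000 / (1000 × 9.81) = 71.56 m.
Total head at well B: h = z + ψ = -67.31 + 71.56 = 4.25 m.
Total head at well E: h = -3.40 m (water level in the piezometer is the total head).
Head difference: h(well B) − h(well E) = 4.25 − (-3.40) = 7.65 m.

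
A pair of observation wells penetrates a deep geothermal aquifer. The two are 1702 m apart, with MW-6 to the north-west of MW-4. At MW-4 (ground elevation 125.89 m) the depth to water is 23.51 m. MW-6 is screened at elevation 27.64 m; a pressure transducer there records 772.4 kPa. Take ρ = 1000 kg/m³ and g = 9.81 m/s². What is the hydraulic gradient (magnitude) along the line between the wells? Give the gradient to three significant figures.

i ≈ 0.00235

Total head at MW-4: h = 125.89 − 23.51 = 102.38 m.
Pressure head at MW-6: ψ = P/(ρg) = 772.4×1000 / (1000 × 9.81) = 78.74 m.
Total head at MW-6: h = z + ψ = 27.64 + 78.74 = 106.38 m.
Head difference: h(MW-4) − h(MW-6) = 102.38 − 106.38 = -4.00 m.
Hydraulic gradient: i = |Δh| / L = 4.00 / 1702 = 0.00235.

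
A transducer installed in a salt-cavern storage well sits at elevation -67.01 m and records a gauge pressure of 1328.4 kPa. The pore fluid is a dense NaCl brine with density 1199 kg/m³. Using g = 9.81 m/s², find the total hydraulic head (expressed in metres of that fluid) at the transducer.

h ≈ 45.93 m

ψ = P/(ρg) = 1328.4×1000 / (1199 × 9.81) = 112.94 m.
h = z + ψ = -67.01 + 112.94 = 45.93 m.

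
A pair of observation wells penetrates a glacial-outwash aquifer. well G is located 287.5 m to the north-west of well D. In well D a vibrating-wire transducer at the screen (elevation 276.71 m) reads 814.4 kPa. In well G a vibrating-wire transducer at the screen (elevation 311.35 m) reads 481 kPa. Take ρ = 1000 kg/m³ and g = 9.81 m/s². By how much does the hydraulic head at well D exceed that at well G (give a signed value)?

Pressure head at well D: ψ = P/(ρg) = 814.4×1000 / (1000 × 9.81) = 83.02 m.
Total head at well D: h = z + ψ = 276.71 + 83.02 = 359.73 m.
Pressure head at well G: ψ = P/(ρg) = 481×1000 / (1000 × 9.81) = 49.03 m.
Total head at well G: h = z + ψ = 311.35 + 49.03 = 360.38 m.
Head difference: h(well D) − h(well G) = 359.73 − 360.38 = -0.65 m.

Δh ≈ -0.65 m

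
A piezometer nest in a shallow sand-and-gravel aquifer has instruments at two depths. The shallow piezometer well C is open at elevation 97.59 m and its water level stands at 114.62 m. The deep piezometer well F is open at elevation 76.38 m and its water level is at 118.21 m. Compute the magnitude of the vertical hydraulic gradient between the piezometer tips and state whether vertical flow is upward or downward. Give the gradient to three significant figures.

|i_v| ≈ 0.169; vertical flow is upward

Total head at well C: h = 114.62 m (water level in the standpipe).
Total head at well F: h = 118.21 m.
Δh = h(well C) − h(well F) = 114.62 − 118.21 = -3.59 m.
Vertical separation Δz = 97.59 − 76.38 = 21.21 m.
|i_v| = |Δh| / Δz = 3.59 / 21.21 = 0.169.
Head is higher in the deep piezometer, so vertical flow is upward (discharge condition).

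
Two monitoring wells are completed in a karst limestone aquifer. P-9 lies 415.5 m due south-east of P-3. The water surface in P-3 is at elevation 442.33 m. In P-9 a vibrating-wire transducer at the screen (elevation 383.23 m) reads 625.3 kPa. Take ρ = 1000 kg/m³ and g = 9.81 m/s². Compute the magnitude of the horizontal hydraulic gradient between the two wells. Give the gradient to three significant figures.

Total head at P-3: h = 442.33 m (water level in the piezometer is the total head).
Pressure head at P-9: ψ = P/(ρg) = 625.3×1000 / (1000 × 9.81) = 63.74 m.
Total head at P-9: h = z + ψ = 383.23 + 63.74 = 446.97 m.
Head difference: h(P-3) − h(P-9) = 442.33 − 446.97 = -4.64 m.
Hydraulic gradient: i = |Δh| / L = 4.64 / 415.5 = 0.0112.

i ≈ 0.0112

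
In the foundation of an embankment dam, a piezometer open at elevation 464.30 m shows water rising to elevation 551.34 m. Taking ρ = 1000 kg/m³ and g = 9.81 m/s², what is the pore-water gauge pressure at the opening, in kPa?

Pressure head ψ = h − z = 551.34 − 464.30 = 87.04 m.
P = ρgψ = 1000 × 9.81 × 87.04 = 853862 Pa ≈ 854 kPa.

P ≈ 854 kPa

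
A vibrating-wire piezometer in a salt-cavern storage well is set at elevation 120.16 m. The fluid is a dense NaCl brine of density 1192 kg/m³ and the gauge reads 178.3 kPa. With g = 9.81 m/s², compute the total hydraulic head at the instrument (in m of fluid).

h ≈ 135.41 m

ψ = P/(ρg) = 178.3×1000 / (1192 × 9.81) = 15.25 m.
h = z + ψ = 120.16 + 15.25 = 135.41 m.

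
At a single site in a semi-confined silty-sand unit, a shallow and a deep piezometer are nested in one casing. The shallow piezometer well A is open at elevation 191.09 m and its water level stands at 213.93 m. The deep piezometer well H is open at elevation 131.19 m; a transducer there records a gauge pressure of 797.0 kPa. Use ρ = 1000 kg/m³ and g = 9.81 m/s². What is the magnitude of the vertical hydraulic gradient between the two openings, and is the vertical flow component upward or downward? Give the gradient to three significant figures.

|i_v| ≈ 0.0250; vertical flow is downward

Total head at well A: h = 213.93 m (water level in the standpipe).
Pressure head at well H: ψ = P/(ρg) = 797.0×1000 / (1000 × 9.81) = 81.24 m.
Total head at well H: h = z + ψ = 131.19 + 81.24 = 212.43 m.
Δh = h(well A) − h(well H) = 213.93 − 212.43 = 1.50 m.
Vertical separation Δz = 191.09 − 131.19 = 59.90 m.
|i_v| = |Δh| / Δz = 1.50 / 59.90 = 0.0250.
Head is higher in the shallow piezometer, so vertical flow is downward (recharge condition).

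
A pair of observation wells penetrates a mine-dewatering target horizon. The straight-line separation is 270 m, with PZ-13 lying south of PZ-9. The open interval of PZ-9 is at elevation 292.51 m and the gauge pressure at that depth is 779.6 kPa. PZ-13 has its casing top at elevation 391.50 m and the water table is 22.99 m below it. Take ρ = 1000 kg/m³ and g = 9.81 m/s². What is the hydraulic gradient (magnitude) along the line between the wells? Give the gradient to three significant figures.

i ≈ 0.0129

Pressure head at PZ-9: ψ = P/(ρg) = 779.6×1000 / (1000 × 9.81) = 79.47 m.
Total head at PZ-9: h = z + ψ = 292.51 + 79.47 = 371.98 m.
Total head at PZ-13: h = 391.50 − 22.99 = 368.51 m.
Head difference: h(PZ-9) − h(PZ-13) = 371.98 − 368.51 = 3.47 m.
Hydraulic gradient: i = |Δh| / L = 3.47 / 270 = 0.0129.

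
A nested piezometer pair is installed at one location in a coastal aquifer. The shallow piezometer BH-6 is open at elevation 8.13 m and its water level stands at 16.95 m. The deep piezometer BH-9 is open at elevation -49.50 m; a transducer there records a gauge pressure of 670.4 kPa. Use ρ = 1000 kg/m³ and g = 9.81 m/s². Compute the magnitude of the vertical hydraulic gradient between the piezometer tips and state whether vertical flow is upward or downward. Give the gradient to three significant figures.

Total head at BH-6: h = 16.95 m (water level in the standpipe).
Pressure head at BH-9: ψ = P/(ρg) = 670.4×1000 / (1000 × 9.81) = 68.34 m.
Total head at BH-9: h = z + ψ = -49.50 + 68.34 = 18.84 m.
Δh = h(BH-6) − h(BH-9) = 16.95 − 18.84 = -1.89 m.
Vertical separation Δz = 8.13 − (-49.50) = 57.63 m.
|i_v| = |Δh| / Δz = 1.89 / 57.63 = 0.0328.
Head is higher in the deep piezometer, so vertical flow is upward (discharge condition).

|i_v| ≈ 0.0328; vertical flow is upward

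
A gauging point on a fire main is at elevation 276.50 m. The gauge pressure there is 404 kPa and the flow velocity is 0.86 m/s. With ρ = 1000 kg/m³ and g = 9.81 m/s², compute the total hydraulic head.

Pressure head ψ = P/(ρg) = 404×1000 / (1000 × 9.81) = 41.18 m.
Velocity head = v²/(2g) = 0.86² / (2 × 9.81) = 0.038 m.
h = z + ψ + v²/(2g) = 276.50 + 41.18 + 0.038 = 317.72 m.

h ≈ 317.72 m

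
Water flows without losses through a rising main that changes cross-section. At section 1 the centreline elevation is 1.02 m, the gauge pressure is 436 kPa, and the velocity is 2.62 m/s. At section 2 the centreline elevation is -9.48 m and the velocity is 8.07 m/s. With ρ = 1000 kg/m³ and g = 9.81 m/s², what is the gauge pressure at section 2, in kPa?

Pressure head at 1: ψ₁ = P₁/(ρg) = 436×1000 / (1000 × 9.81) = 44.44 m.
Velocity heads: v₁²/2g = 2.62²/19.62 = 0.350 m; v₂²/2g = 8.07²/19.62 = 3.319 m.
Total head H = z₁ + ψ₁ + v₁²/2g = 1.02 + 44.44 + 0.350 = 45.81 m.
ψ₂ = H − z₂ − v₂²/2g = 45.81 − (-9.48) − 3.319 = 51.97 m.
P₂ = ρgψ₂ = 1000 × 9.81 × 51.97 ≈ 510 kPa.

P₂ ≈ 510 kPa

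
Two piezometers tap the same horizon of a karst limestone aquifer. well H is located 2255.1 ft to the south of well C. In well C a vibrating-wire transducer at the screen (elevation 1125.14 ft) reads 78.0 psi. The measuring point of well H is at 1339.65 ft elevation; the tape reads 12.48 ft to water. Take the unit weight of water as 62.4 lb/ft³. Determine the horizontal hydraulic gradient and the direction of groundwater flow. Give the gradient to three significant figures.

Pressure head at well C: ψ = 144·P/γ = 144 × 78.0 / 62.4 = 180.00 ft.
Total head at well C: h = z + ψ = 1125.14 + 180.00 = 1305.14 ft.
Total head at well H: h = 1339.65 − 12.48 = 1327.17 ft.
Head difference: h(well C) − h(well H) = 1305.14 − 1327.17 = -22.03 ft.
Hydraulic gradient: i = |Δh| / L = 22.03 / 2255.1 = 0.00977.
Flow is from higher to lower head: from well H toward well C, i.e. toward the north.

i ≈ 0.00977; groundwater flows toward the north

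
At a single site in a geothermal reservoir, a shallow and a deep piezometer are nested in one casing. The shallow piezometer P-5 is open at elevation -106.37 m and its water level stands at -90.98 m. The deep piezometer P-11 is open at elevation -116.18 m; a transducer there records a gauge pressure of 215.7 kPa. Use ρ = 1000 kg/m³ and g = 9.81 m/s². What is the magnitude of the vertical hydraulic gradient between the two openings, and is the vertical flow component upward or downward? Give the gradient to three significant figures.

|i_v| ≈ 0.327; vertical flow is downward

Total head at P-5: h = -90.98 m (water level in the standpipe).
Pressure head at P-11: ψ = P/(ρg) = 215.7×1000 / (1000 × 9.81) = 21.99 m.
Total head at P-11: h = z + ψ = -116.18 + 21.99 = -94.19 m.
Δh = h(P-5) − h(P-11) = -90.98 − (-94.19) = 3.21 m.
Vertical separation Δz = -106.37 − (-116.18) = 9.81 m.
|i_v| = |Δh| / Δz = 3.21 / 9.81 = 0.327.
Head is higher in the shallow piezometer, so vertical flow is downward (recharge condition).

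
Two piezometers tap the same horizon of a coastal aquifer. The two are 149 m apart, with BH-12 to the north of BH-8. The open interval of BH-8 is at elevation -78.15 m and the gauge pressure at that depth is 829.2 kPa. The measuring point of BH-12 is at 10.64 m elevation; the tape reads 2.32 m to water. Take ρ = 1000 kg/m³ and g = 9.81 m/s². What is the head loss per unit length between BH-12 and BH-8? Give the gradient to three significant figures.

i ≈ 0.0130 m/m

Pressure head at BH-8: ψ = P/(ρg) = 829.2×1000 / (1000 × 9.81) = 84.53 m.
Total head at BH-8: h = z + ψ = -78.15 + 84.53 = 6.38 m.
Total head at BH-12: h = 10.64 − 2.32 = 8.32 m.
Head difference: h(BH-8) − h(BH-12) = 6.38 − 8.32 = -1.94 m.
Hydraulic gradient: i = |Δh| / L = 1.94 / 149 = 0.0130.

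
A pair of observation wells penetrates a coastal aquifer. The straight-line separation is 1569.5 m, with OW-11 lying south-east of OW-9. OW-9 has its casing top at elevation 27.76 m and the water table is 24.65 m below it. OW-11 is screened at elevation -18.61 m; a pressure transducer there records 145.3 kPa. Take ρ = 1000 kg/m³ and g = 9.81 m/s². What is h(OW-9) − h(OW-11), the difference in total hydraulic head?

Δh ≈ 6.91 m

Total head at OW-9: h = 27.76 − 24.65 = 3.11 m.
Pressure head at OW-11: ψ = P/(ρg) = 145.3×1000 / (1000 × 9.81) = 14.81 m.
Total head at OW-11: h = z + ψ = -18.61 + 14.81 = -3.80 m.
Head difference: h(OW-9) − h(OW-11) = 3.11 − (-3.80) = 6.91 m.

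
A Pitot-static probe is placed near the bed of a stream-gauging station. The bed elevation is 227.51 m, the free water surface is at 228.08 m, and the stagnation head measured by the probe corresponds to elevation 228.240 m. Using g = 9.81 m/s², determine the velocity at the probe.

Near the bed, under hydrostatic conditions, the piezometric head (z + ψ) equals the free-surface elevation, 228.08 m.
Velocity head = total − piezometric = 228.240 − 228.08 = 0.160 m.
v = √(2g·h_v) = √(2 × 9.81 × 0.160) = 1.77 m/s.

v ≈ 1.77 m/s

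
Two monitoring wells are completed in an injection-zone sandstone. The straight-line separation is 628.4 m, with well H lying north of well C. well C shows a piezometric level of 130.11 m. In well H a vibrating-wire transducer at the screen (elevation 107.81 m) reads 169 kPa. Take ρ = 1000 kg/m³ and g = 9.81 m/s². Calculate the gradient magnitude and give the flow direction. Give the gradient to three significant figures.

Total head at well C: h = 130.11 m (water level in the piezometer is the total head).
Pressure head at well H: ψ = P/(ρg) = 169×1000 / (1000 × 9.81) = 17.23 m.
Total head at well H: h = z + ψ = 107.81 + 17.23 = 125.04 m.
Head difference: h(well C) − h(well H) = 130.11 − 125.04 = 5.07 m.
Hydraulic gradient: i = |Δh| / L = 5.07 / 628.4 = 0.00807.
Flow is from higher to lower head: from well C toward well H, i.e. toward the north.

i ≈ 0.00807; groundwater flows toward the north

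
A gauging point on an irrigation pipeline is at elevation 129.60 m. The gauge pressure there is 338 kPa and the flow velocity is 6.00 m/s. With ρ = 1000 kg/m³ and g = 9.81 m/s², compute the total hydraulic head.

h ≈ 165.89 m

Pressure head ψ = P/(ρg) = 338×1000 / (1000 × 9.81) = 34.45 m.
Velocity head = v²/(2g) = 6.00² / (2 × 9.81) = 1.835 m.
h = z + ψ + v²/(2g) = 129.60 + 34.45 + 1.835 = 165.89 m.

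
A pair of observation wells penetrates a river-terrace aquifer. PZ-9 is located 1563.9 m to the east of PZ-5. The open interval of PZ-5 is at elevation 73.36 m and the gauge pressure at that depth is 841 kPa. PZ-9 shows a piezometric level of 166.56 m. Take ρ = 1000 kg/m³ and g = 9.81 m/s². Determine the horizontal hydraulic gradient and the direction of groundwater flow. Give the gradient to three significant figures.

Pressure head at PZ-5: ψ = P/(ρg) = 841×1000 / (1000 × 9.81) = 85.73 m.
Total head at PZ-5: h = z + ψ = 73.36 + 85.73 = 159.09 m.
Total head at PZ-9: h = 166.56 m (water level in the piezometer is the total head).
Head difference: h(PZ-5) − h(PZ-9) = 159.09 − 166.56 = -7.47 m.
Hydraulic gradient: i = |Δh| / L = 7.47 / 1563.9 = 0.00478.
Flow is from higher to lower head: from PZ-9 toward PZ-5, i.e. toward the west.

i ≈ 0.00478; groundwater flows toward the west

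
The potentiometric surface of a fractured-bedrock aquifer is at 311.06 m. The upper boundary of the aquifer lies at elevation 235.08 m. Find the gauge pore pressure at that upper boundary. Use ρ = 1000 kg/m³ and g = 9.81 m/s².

Pressure head at the aquifer top: ψ = h − z = 311.06 − 235.08 = 75.98 m.
P = ρgψ = 1000 × 9.81 × 75.98 = 745364 Pa ≈ 745 kPa.

P ≈ 745 kPa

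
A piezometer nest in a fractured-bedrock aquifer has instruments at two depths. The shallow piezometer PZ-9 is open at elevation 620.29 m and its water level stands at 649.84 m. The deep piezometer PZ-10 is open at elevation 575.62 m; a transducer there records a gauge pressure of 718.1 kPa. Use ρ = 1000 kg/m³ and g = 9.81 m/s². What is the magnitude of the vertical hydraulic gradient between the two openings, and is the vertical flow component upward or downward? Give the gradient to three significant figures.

Total head at PZ-9: h = 649.84 m (water level in the standpipe).
Pressure head at PZ-10: ψ = P/(ρg) = 718.1×1000 / (1000 × 9.81) = 73.20 m.
Total head at PZ-10: h = z + ψ = 575.62 + 73.20 = 648.82 m.
Δh = h(PZ-9) − h(PZ-10) = 649.84 − 648.82 = 1.02 m.
Vertical separation Δz = 620.29 − 575.62 = 44.67 m.
|i_v| = |Δh| / Δz = 1.02 / 44.67 = 0.0228.
Head is higher in the shallow piezometer, so vertical flow is downward (recharge condition).

|i_v| ≈ 0.0228; vertical flow is downward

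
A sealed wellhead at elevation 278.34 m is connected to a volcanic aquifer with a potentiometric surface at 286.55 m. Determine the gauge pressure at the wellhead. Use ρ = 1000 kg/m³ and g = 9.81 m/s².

Head above the cap: Δh = 286.55 − 278.34 = 8.21 m.
P = ρgΔh = 1000 × 9.81 × 8.21 = 80540 Pa ≈ 80.5 kPa.

P ≈ 80.5 kPa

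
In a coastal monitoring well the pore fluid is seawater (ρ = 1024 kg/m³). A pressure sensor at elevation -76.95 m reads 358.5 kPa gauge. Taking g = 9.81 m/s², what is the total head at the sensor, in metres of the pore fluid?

h ≈ -41.26 m

ψ = P/(ρg) = 358.5×1000 / (1024 × 9.81) = 35.69 m.
h = z + ψ = -76.95 + 35.69 = -41.26 m.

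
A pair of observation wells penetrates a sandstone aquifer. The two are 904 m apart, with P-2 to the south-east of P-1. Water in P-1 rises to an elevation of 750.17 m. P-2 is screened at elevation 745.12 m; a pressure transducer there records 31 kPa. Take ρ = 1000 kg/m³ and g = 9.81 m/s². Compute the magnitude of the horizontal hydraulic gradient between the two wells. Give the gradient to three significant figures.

Total head at P-1: h = 750.17 m (water level in the piezometer is the total head).
Pressure head at P-2: ψ = P/(ρg) = 31×1000 / (1000 × 9.81) = 3.16 m.
Total head at P-2: h = z + ψ = 745.12 + 3.16 = 748.28 m.
Head difference: h(P-1) − h(P-2) = 750.17 − 748.28 = 1.89 m.
Hydraulic gradient: i = |Δh| / L = 1.89 / 904 = 0.00209.

i ≈ 0.00209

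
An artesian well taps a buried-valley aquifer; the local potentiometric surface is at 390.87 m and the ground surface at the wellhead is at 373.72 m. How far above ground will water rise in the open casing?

≈ 17.15 m above ground

Water rises to the potentiometric surface, so the rise above ground = 390.87 − 373.72 = 17.15 m.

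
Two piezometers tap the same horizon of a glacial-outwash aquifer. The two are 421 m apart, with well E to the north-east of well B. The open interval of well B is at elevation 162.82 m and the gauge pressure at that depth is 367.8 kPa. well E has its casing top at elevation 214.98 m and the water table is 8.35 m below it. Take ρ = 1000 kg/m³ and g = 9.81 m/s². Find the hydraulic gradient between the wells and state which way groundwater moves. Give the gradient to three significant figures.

Pressure head at well B: ψ = P/(ρg) = 367.8×1000 / (1000 × 9.81) = 37.49 m.
Total head at well B: h = z + ψ = 162.82 + 37.49 = 200.31 m.
Total head at well E: h = 214.98 − 8.35 = 206.63 m.
Head difference: h(well B) − h(well E) = 200.31 − 206.63 = -6.32 m.
Hydraulic gradient: i = |Δh| / L = 6.32 / 421 = 0.0150.
Flow is from higher to lower head: from well E toward well B, i.e. toward the south-west.

i ≈ 0.0150; groundwater flows toward the south-west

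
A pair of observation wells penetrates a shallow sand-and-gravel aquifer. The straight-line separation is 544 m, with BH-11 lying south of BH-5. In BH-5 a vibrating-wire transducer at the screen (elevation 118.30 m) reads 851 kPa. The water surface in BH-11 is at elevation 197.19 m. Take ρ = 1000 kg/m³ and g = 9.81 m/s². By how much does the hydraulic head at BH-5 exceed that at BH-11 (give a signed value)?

Δh ≈ 7.86 m

Pressure head at BH-5: ψ = P/(ρg) = 851×1000 / (1000 × 9.81) = 86.75 m.
Total head at BH-5: h = z + ψ = 118.30 + 86.75 = 205.05 m.
Total head at BH-11: h = 197.19 m (water level in the piezometer is the total head).
Head difference: h(BH-5) − h(BH-11) = 205.05 − 197.19 = 7.86 m.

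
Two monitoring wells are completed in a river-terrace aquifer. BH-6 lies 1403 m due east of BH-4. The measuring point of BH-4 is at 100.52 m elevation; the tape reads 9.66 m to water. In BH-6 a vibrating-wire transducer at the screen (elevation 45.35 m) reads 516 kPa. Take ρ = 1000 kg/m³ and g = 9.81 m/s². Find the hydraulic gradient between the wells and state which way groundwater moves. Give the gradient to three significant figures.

Total head at BH-4: h = 100.52 − 9.66 = 90.86 m.
Pressure head at BH-6: ψ = P/(ρg) = 516×1000 / (1000 × 9.81) = 52.60 m.
Total head at BH-6: h = z + ψ = 45.35 + 52.60 = 97.95 m.
Head difference: h(BH-4) − h(BH-6) = 90.86 − 97.95 = -7.09 m.
Hydraulic gradient: i = |Δh| / L = 7.09 / 1403 = 0.00505.
Flow is from higher to lower head: from BH-6 toward BH-4, i.e. toward the west.

i ≈ 0.00505; groundwater flows toward the west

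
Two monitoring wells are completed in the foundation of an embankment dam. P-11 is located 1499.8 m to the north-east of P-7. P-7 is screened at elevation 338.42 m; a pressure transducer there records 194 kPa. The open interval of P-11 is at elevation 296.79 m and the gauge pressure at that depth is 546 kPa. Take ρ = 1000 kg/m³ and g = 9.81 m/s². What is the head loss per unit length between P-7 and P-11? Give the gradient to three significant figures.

i ≈ 0.00383 m/m

Pressure head at P-7: ψ = P/(ρg) = 194×1000 / (1000 × 9.81) = 19.78 m.
Total head at P-7: h = z + ψ = 338.42 + 19.78 = 358.20 m.
Pressure head at P-11: ψ = P/(ρg) = 546×1000 / (1000 × 9.81) = 55.66 m.
Total head at P-11: h = z + ψ = 296.79 + 55.66 = 352.45 m.
Head difference: h(P-7) − h(P-11) = 358.20 − 352.45 = 5.75 m.
Hydraulic gradient: i = |Δh| / L = 5.75 / 1499.8 = 0.00383.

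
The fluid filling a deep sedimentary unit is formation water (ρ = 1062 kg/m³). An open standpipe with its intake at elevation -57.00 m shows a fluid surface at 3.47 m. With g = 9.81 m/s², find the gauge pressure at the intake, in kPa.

Pressure head ψ = h − z = 3.47 − (-57.00) = 60.47 m.
P = ρgψ = 1062 × 9.81 × 60.47 = 629990 Pa ≈ 630 kPa.

P ≈ 630 kPa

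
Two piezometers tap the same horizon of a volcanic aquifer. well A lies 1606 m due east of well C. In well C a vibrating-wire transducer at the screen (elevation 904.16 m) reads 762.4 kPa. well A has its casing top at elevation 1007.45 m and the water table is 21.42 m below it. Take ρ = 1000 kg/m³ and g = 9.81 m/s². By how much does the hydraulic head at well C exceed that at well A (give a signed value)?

Pressure head at well C: ψ = P/(ρg) = 762.4×1000 / (1000 × 9.81) = 77.72 m.
Total head at well C: h = z + ψ = 904.16 + 77.72 = 981.88 m.
Total head at well A: h = 1007.45 − 21.42 = 986.03 m.
Head difference: h(well C) − h(well A) = 981.88 − 986.03 = -4.15 m.

Δh ≈ -4.15 m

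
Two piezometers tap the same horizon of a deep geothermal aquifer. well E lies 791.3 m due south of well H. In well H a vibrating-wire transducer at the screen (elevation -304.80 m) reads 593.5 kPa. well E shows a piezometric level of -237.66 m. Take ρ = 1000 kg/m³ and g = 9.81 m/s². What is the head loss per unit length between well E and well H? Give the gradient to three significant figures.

i ≈ 0.00839 m/m

Pressure head at well H: ψ = P/(ρg) = 593.5×1000 / (1000 × 9.81) = 60.50 m.
Total head at well H: h = z + ψ = -304.80 + 60.50 = -244.30 m.
Total head at well E: h = -237.66 m (water level in the piezometer is the total head).
Head difference: h(well H) − h(well E) = -244.30 − (-237.66) = -6.64 m.
Hydraulic gradient: i = |Δh| / L = 6.64 / 791.3 = 0.00839.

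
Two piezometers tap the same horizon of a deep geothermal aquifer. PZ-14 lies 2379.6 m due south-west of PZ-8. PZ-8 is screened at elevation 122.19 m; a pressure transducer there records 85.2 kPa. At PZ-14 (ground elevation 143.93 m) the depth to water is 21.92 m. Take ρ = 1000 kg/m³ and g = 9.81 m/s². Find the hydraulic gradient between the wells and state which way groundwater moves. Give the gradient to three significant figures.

Pressure head at PZ-8: ψ = P/(ρg) = 85.2×1000 / (1000 × 9.81) = 8.69 m.
Total head at PZ-8: h = z + ψ = 122.19 + 8.69 = 130.88 m.
Total head at PZ-14: h = 143.93 − 21.92 = 122.01 m.
Head difference: h(PZ-8) − h(PZ-14) = 130.88 − 122.01 = 8.87 m.
Hydraulic gradient: i = |Δh| / L = 8.87 / 2379.6 = 0.00373.
Flow is from higher to lower head: from PZ-8 toward PZ-14, i.e. toward the south-west.

i ≈ 0.00373; groundwater flows toward the south-west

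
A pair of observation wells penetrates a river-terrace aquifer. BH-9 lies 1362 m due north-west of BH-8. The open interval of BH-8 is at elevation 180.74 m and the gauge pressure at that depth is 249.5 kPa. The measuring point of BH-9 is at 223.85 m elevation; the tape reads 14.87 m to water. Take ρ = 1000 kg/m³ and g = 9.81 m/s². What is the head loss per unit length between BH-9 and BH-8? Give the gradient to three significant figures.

Pressure head at BH-8: ψ = P/(ρg) = 249.5×1000 / (1000 × 9.81) = 25.43 m.
Total head at BH-8: h = z + ψ = 180.74 + 25.43 = 206.17 m.
Total head at BH-9: h = 223.85 − 14.87 = 208.98 m.
Head difference: h(BH-8) − h(BH-9) = 206.17 − 208.98 = -2.81 m.
Hydraulic gradient: i = |Δh| / L = 2.81 / 1362 = 0.00206.

i ≈ 0.00206 m/m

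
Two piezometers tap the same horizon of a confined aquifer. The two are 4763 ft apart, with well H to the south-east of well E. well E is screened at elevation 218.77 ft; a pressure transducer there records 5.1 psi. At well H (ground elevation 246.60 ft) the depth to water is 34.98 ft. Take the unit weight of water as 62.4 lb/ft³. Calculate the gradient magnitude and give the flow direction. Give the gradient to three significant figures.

Pressure head at well E: ψ = 144·P/γ = 144 × 5.1 / 62.4 = 11.77 ft.
Total head at well E: h = z + ψ = 218.77 + 11.77 = 230.54 ft.
Total head at well H: h = 246.60 − 34.98 = 211.62 ft.
Head difference: h(well E) − h(well H) = 230.54 − 211.62 = 18.92 ft.
Hydraulic gradient: i = |Δh| / L = 18.92 / 4763 = 0.00397.
Flow is from higher to lower head: from well E toward well H, i.e. toward the south-east.

i ≈ 0.00397; groundwater flows toward the south-east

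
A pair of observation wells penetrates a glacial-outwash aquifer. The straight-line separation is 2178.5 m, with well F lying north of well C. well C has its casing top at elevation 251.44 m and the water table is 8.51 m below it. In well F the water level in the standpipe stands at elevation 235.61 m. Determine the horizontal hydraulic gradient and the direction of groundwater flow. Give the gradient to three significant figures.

Total head at well C: h = 251.44 − 8.51 = 242.93 m.
Total head at well F: h = 235.61 m (water level in the piezometer is the total head).
Head difference: h(well C) − h(well F) = 242.93 − 235.61 = 7.32 m.
Hydraulic gradient: i = |Δh| / L = 7.32 / 2178.5 = 0.00336.
Flow is from higher to lower head: from well C toward well F, i.e. toward the north.

i ≈ 0.00336; groundwater flows toward the north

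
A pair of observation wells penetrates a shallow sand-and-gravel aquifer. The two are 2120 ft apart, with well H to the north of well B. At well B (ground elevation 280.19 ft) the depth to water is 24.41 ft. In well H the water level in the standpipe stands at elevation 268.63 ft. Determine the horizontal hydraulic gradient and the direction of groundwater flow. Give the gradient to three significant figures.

i ≈ 0.00606; groundwater flows toward the south

Total head at well B: h = 280.19 − 24.41 = 255.78 ft.
Total head at well H: h = 268.63 ft (water level in the piezometer is the total head).
Head difference: h(well B) − h(well H) = 255.78 − 268.63 = -12.85 ft.
Hydraulic gradient: i = |Δh| / L = 12.85 / 2120 = 0.00606.
Flow is from higher to lower head: from well H toward well B, i.e. toward the south.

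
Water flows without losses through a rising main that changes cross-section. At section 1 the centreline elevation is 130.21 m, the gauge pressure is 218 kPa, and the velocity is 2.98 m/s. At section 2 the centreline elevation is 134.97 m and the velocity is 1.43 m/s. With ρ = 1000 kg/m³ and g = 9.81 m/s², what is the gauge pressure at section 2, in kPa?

P₂ ≈ 175 kPa

Pressure head at 1: ψ₁ = P₁/(ρg) = 218×1000 / (1000 × 9.81) = 22.22 m.
Velocity heads: v₁²/2g = 2.98²/19.62 = 0.453 m; v₂²/2g = 1.43²/19.62 = 0.104 m.
Total head H = z₁ + ψ₁ + v₁²/2g = 130.21 + 22.22 + 0.453 = 152.88 m.
ψ₂ = H − z₂ − v₂²/2g = 152.88 − 134.97 − 0.104 = 17.81 m.
P₂ = ρgψ₂ = 1000 × 9.81 × 17.81 ≈ 175 kPa.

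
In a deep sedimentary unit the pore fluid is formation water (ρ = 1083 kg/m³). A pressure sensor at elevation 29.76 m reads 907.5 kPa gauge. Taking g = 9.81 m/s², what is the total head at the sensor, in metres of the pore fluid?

ψ = P/(ρg) = 907.5×1000 / (1083 × 9.81) = 85.42 m.
h = z + ψ = 29.76 + 85.42 = 115.18 m.

h ≈ 115.18 m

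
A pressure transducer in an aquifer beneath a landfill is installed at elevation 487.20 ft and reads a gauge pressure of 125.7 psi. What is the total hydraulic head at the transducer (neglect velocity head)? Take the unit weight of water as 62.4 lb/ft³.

h ≈ 777.28 ft

ψ = 144·P/γ = 144 × 125.7 / 62.4 = 290.08 ft.
h = z + ψ = 487.20 + 290.08 = 777.28 ft.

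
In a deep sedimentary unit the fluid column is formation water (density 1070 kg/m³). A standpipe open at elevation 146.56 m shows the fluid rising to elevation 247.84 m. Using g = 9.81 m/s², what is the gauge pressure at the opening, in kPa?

P ≈ 1060 kPa

Pressure head ψ = h − z = 247.84 − 146.56 = 101.28 m.
P = ρgψ = 1070 × 9.81 × 101.28 = 1063106 Pa ≈ 1060 kPa.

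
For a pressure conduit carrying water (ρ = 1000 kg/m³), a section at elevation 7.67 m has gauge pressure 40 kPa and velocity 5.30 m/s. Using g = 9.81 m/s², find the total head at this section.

h ≈ 13.18 m

Pressure head ψ = P/(ρg) = 40×1000 / (1000 × 9.81) = 4.08 m.
Velocity head = v²/(2g) = 5.30² / (2 × 9.81) = 1.432 m.
h = z + ψ + v²/(2g) = 7.67 + 4.08 + 1.432 = 13.18 m.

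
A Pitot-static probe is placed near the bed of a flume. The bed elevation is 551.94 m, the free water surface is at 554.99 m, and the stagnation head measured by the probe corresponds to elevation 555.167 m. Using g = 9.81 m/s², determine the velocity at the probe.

v ≈ 1.86 m/s

Near the bed, under hydrostatic conditions, the piezometric head (z + ψ) equals the free-surface elevation, 554.99 m.
Velocity head = total − piezometric = 555.167 − 554.99 = 0.177 m.
v = √(2g·h_v) = √(2 × 9.81 × 0.177) = 1.86 m/s.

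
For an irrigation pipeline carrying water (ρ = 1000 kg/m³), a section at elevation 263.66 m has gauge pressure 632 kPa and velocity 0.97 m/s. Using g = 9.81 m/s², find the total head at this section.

Pressure head ψ = P/(ρg) = 632×1000 / (1000 × 9.81) = 64.42 m.
Velocity head = v²/(2g) = 0.97² / (2 × 9.81) = 0.048 m.
h = z + ψ + v²/(2g) = 263.66 + 64.42 + 0.048 = 328.13 m.

h ≈ 328.13 m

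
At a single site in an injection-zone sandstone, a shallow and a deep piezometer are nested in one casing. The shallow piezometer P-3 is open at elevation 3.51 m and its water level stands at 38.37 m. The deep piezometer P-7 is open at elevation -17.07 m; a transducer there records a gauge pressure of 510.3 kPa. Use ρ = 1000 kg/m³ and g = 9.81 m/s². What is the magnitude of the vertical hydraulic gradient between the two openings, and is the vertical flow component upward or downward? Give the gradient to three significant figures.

|i_v| ≈ 0.166; vertical flow is downward

Total head at P-3: h = 38.37 m (water level in the standpipe).
Pressure head at P-7: ψ = P/(ρg) = 510.3×1000 / (1000 × 9.81) = 52.02 m.
Total head at P-7: h = z + ψ = -17.07 + 52.02 = 34.95 m.
Δh = h(P-3) − h(P-7) = 38.37 − 34.95 = 3.42 m.
Vertical separation Δz = 3.51 − (-17.07) = 20.58 m.
|i_v| = |Δh| / Δz = 3.42 / 20.58 = 0.166.
Head is higher in the shallow piezometer, so vertical flow is downward (recharge condition).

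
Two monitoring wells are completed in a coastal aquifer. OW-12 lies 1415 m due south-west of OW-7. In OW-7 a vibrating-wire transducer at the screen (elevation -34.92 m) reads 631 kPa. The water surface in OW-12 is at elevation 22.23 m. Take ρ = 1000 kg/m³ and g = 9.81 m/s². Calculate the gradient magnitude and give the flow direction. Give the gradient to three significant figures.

i ≈ 0.00507; groundwater flows toward the south-west

Pressure head at OW-7: ψ = P/(ρg) = 631×1000 / (1000 × 9.81) = 64.32 m.
Total head at OW-7: h = z + ψ = -34.92 + 64.32 = 29.40 m.
Total head at OW-12: h = 22.23 m (water level in the piezometer is the total head).
Head difference: h(OW-7) − h(OW-12) = 29.40 − 22.23 = 7.17 m.
Hydraulic gradient: i = |Δh| / L = 7.17 / 1415 = 0.00507.
Flow is from higher to lower head: from OW-7 toward OW-12, i.e. toward the south-west.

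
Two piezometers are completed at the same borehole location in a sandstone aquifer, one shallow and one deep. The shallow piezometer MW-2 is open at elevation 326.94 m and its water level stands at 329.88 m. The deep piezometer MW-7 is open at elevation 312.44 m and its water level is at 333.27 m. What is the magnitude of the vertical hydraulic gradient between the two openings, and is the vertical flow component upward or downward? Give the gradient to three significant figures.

Total head at MW-2: h = 329.88 m (water level in the standpipe).
Total head at MW-7: h = 333.27 m.
Δh = h(MW-2) − h(MW-7) = 329.88 − 333.27 = -3.39 m.
Vertical separation Δz = 326.94 − 312.44 = 14.50 m.
|i_v| = |Δh| / Δz = 3.39 / 14.50 = 0.234.
Head is higher in the deep piezometer, so vertical flow is upward (discharge condition).

|i_v| ≈ 0.234; vertical flow is upward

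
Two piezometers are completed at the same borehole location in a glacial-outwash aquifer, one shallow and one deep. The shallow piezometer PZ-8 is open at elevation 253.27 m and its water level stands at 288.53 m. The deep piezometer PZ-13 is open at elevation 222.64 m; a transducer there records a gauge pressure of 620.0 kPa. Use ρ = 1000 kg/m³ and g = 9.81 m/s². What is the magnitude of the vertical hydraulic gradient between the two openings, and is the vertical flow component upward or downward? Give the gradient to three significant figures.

Total head at PZ-8: h = 288.53 m (water level in the standpipe).
Pressure head at PZ-13: ψ = P/(ρg) = 620.0×1000 / (1000 × 9.81) = 63.20 m.
Total head at PZ-13: h = z + ψ = 222.64 + 63.20 = 285.84 m.
Δh = h(PZ-8) − h(PZ-13) = 288.53 − 285.84 = 2.69 m.
Vertical separation Δz = 253.27 − 222.64 = 30.63 m.
|i_v| = |Δh| / Δz = 2.69 / 30.63 = 0.0878.
Head is higher in the shallow piezometer, so vertical flow is downward (recharge condition).

|i_v| ≈ 0.0878; vertical flow is downward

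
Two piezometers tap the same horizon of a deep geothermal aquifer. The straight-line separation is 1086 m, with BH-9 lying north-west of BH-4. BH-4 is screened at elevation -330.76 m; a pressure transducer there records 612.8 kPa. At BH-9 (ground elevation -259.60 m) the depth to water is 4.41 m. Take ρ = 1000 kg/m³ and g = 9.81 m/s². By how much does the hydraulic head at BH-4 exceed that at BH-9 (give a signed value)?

Pressure head at BH-4: ψ = P/(ρg) = 612.8×1000 / (1000 × 9.81) = 62.47 m.
Total head at BH-4: h = z + ψ = -330.76 + 62.47 = -268.29 m.
Total head at BH-9: h = -259.60 − 4.41 = -264.01 m.
Head difference: h(BH-4) − h(BH-9) = -268.29 − (-264.01) = -4.28 m.

Δh ≈ -4.28 m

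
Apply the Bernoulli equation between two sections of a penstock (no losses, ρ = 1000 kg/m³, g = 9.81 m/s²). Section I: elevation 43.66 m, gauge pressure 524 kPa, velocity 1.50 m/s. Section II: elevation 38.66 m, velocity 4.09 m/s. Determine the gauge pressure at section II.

Pressure head at I: ψ₁ = P₁/(ρg) = 524×1000 / (1000 × 9.81) = 53.41 m.
Velocity heads: v₁²/2g = 1.50²/19.62 = 0.115 m; v₂²/2g = 4.09²/19.62 = 0.853 m.
Total head H = z₁ + ψ₁ + v₁²/2g = 43.66 + 53.41 + 0.115 = 97.18 m.
ψ₂ = H − z₂ − v₂²/2g = 97.18 − 38.66 − 0.853 = 57.67 m.
P₂ = ρgψ₂ = 1000 × 9.81 × 57.67 ≈ 566 kPa.

P₂ ≈ 566 kPa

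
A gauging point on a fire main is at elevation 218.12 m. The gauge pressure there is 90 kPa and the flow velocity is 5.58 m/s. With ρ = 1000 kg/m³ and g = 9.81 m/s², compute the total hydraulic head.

h ≈ 228.88 m

Pressure head ψ = P/(ρg) = 90×1000 / (1000 × 9.81) = 9.17 m.
Velocity head = v²/(2g) = 5.58² / (2 × 9.81) = 1.587 m.
h = z + ψ + v²/(2g) = 218.12 + 9.17 + 1.587 = 228.88 m.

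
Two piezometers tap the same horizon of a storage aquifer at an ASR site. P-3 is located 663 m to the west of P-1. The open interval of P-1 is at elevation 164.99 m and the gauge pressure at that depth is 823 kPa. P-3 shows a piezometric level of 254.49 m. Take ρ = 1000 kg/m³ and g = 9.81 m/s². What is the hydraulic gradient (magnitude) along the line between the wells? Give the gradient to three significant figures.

i ≈ 0.00846

Pressure head at P-1: ψ = P/(ρg) = 823×1000 / (1000 × 9.81) = 83.89 m.
Total head at P-1: h = z + ψ = 164.99 + 83.89 = 248.88 m.
Total head at P-3: h = 254.49 m (water level in the piezometer is the total head).
Head difference: h(P-1) − h(P-3) = 248.88 − 254.49 = -5.61 m.
Hydraulic gradient: i = |Δh| / L = 5.61 / 663 = 0.00846.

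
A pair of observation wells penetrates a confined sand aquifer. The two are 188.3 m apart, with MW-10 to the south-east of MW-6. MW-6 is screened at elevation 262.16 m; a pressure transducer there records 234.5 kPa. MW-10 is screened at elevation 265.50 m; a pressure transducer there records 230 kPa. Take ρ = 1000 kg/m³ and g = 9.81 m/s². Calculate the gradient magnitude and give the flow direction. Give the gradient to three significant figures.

Pressure head at MW-6: ψ = P/(ρg) = 234.5×1000 / (1000 × 9.81) = 23.90 m.
Total head at MW-6: h = z + ψ = 262.16 + 23.90 = 286.06 m.
Pressure head at MW-10: ψ = P/(ρg) = 230×1000 / (1000 × 9.81) = 23.45 m.
Total head at MW-10: h = z + ψ = 265.50 + 23.45 = 288.95 m.
Head difference: h(MW-6) − h(MW-10) = 286.06 − 288.95 = -2.89 m.
Hydraulic gradient: i = |Δh| / L = 2.89 / 188.3 = 0.0153.
Flow is from higher to lower head: from MW-10 toward MW-6, i.e. toward the north-west.

i ≈ 0.0153; groundwater flows toward the north-west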